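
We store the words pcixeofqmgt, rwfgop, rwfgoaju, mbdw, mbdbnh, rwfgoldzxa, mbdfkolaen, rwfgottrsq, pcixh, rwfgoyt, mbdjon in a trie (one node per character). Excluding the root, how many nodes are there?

Count nodes per top-level branch (shared prefixes stored once):
  'm'-branch (mbdbnh, mbdfkolaen, mbdjon, mbdw): 17 nodes
  'p'-branch (pcixeofqmgt, pcixh): 12 nodes
  'r'-branch (rwfgoaju, rwfgoldzxa, rwfgop, rwfgottrsq, rwfgoyt): 21 nodes
Sum: 50

50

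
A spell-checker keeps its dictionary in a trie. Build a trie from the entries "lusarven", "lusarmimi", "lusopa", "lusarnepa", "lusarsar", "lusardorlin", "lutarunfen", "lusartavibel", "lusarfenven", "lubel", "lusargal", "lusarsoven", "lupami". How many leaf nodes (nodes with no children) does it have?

13

Leaves are exactly the stored words that no other stored word extends.
Those words: "lubel", "lupami", "lusardorlin", "lusarfenven", "lusargal", "lusarmimi", "lusarnepa", "lusarsar", "lusarsoven", "lusartavibel", "lusarven", "lusopa", "lutarunfen"
Leaf count: 13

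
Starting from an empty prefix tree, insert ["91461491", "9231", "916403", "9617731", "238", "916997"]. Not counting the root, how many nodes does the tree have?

27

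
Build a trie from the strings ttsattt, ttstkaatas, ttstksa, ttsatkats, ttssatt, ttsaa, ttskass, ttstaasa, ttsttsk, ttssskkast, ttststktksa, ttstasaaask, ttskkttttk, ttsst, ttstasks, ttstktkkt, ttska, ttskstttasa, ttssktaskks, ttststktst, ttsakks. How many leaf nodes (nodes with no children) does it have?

Leaves are exactly the stored words that no other stored word extends.
Those words: "ttsaa", "ttsakks", "ttsatkats", "ttsattt", "ttskass", "ttskkttttk", "ttskstttasa", "ttssatt", "ttssktaskks", "ttssskkast", "ttsst", "ttstaasa", "ttstasaaask", "ttstasks", "ttstkaatas", "ttstksa", "ttstktkkt", "ttststktksa", "ttststktst", "ttsttsk"
Leaf count: 20

20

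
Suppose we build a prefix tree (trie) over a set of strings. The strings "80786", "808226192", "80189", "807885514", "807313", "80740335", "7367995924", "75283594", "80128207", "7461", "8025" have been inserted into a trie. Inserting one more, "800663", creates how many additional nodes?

Walking "800663" from the root, the first 2 characters ("80") follow existing edges; "0" is the first miss.
So 6 − 2 = 4 new nodes.

4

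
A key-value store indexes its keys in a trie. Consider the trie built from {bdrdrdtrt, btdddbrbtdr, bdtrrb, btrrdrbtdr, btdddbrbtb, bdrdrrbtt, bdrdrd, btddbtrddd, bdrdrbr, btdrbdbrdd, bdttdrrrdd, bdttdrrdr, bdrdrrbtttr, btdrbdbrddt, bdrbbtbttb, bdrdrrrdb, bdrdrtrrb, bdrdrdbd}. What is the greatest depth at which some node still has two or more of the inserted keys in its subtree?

The deepest shared node is where two words last agree before diverging.
e.g. "btdrbdbrdd" and "btdrbdbrddt" share the prefix "btdrbdbrdd" of length 10; no pair shares a longer one.
Longest shared-prefix length: 10

10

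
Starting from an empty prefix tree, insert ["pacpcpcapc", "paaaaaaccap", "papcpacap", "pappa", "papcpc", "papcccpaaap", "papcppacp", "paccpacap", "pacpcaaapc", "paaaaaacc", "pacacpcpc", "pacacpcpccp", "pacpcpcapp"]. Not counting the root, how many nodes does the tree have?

Count nodes per top-level branch (shared prefixes stored once):
  'p'-branch (paaaaaacc, paaaaaaccap, pacacpcpc, pacacpcpccp, paccpacap, pacpcaaapc, pacpcpcapc, pacpcpcapp, papcccpaaap, papcpacap, papcpc, papcppacp, pappa): 60 nodes
Sum: 60

60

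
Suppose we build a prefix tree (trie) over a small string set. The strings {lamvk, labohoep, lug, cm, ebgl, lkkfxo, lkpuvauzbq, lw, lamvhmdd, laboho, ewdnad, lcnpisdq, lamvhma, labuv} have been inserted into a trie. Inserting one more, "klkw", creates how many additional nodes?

Nothing in the trie begins with "k"; the whole of "klkw" is new.
4 − 0 = 4 new nodes.

4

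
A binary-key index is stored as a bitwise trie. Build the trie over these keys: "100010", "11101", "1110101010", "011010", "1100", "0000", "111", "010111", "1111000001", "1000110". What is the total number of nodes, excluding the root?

Trie structure (* marks end of a word):
(root)
├─ 0
│  ├─ 0
│  │  └─ 0
│  │     └─ 0 *
│  └─ 1
│     ├─ 0
│     │  └─ 1
│     │     └─ 1
│     │        └─ 1 *
│     └─ 1
│        └─ 0
│           └─ 1
│              └─ 0 *
└─ 1
   ├─ 0
   │  └─ 0
   │     └─ 0
   │        └─ 1
   │           ├─ 0 *
   │           └─ 1
   │              └─ 0 *
   └─ 1
      ├─ 0
      │  └─ 0 *
      └─ 1 *
         ├─ 0
         │  └─ 1 *
         │     └─ 0
         │        └─ 1
         │           └─ 0
         │              └─ 1
         │                 └─ 0 *
         └─ 1
            └─ 0
               └─ 0
                  └─ 0
                     └─ 0
                        └─ 0
                           └─ 1 *
Counting every labelled node above: 39.

39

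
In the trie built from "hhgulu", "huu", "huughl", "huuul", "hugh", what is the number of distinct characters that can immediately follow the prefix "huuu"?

The children of the "huuu" node are the distinct next characters among strings starting with "huuu".
Characters that immediately follow "huuu" among the stored strings: {l}.
That node has 1 child edge.

1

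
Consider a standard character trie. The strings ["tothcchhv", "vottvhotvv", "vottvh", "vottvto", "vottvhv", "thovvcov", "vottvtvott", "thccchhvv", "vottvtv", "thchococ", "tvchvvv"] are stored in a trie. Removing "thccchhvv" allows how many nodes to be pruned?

6

After clearing the end-marker at "thccchhvv", prune upward until reaching a node still needed by another word.
The suffix "cchhvv" (6 nodes) is used only by "thccchhvv"; the node for "thc" still has the child "h", so pruning stops there.
Nodes removed: 6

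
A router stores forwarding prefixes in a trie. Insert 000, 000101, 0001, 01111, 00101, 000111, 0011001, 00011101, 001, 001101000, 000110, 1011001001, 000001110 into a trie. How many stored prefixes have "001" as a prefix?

4

Walk to "001"; the words in its subtree are exactly those with that prefix.
Words under "001": 001, 00101, 0011001, 001101000
Count: 4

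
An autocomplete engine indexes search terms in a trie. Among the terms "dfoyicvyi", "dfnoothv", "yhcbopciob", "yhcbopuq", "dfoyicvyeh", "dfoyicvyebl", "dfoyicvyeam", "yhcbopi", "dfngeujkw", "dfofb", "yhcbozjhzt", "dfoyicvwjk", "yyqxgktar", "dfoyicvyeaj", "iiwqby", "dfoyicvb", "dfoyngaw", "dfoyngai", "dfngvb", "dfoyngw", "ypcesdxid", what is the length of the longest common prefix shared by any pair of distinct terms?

10

Look for the deepest trie node that still has at least two words in its subtree.
e.g. "dfoyicvyeaj" and "dfoyicvyeam" share the prefix "dfoyicvyea" of length 10; no pair shares a longer one.
Longest shared-prefix length: 10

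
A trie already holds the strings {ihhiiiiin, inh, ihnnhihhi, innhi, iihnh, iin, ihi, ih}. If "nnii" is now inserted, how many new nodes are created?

4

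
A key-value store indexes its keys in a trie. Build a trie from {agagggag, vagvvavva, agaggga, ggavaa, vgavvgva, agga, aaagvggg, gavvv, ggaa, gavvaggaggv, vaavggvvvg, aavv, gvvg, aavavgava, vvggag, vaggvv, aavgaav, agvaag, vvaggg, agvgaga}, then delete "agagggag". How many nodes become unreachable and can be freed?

1

Walk "agagggag" from the leaf back toward the root, removing each node that no remaining word uses.
The suffix "g" (1 node) is used only by "agagggag"; "agaggga" is itself a stored word, so pruning stops there.
Nodes removed: 1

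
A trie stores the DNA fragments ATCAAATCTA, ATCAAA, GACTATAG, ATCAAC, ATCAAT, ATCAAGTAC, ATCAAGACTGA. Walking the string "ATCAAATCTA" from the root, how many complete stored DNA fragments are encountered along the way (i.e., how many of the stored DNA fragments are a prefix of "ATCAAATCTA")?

2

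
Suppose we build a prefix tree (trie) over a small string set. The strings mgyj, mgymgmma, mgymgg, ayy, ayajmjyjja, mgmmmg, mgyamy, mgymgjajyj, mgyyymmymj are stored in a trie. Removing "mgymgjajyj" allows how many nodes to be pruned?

5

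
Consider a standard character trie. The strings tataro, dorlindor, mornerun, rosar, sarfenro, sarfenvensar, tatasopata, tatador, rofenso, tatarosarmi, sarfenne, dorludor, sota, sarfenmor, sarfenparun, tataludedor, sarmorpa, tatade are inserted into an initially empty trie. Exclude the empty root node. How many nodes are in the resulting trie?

91

Count nodes per top-level branch (shared prefixes stored once):
  'd'-branch (dorlindor, dorludor): 13 nodes
  'm'-branch (mornerun): 8 nodes
  'r'-branch (rofenso, rosar): 10 nodes
  's'-branch (sarfenmor, sarfenne, sarfenparun, sarfenro, sarfenvensar, sarmorpa, sota): 32 nodes
  't'-branch (tatade, tatador, tataludedor, tataro, tatarosarmi, tatasopata): 28 nodes
Sum: 91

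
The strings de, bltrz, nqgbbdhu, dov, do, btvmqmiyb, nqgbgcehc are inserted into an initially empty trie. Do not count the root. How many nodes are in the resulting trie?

Trace insertions, counting only characters that open a new branch:
  "de" → 2 new (d, e)
  "bltrz" → 5 new (b, l, t, r, z)
  "nqgbbdhu" → 8 new (n, q, g, b, b, d, h, u)
  "dov" → prefix "d" already present; 2 new (o, v)
  "do" → prefix "do" already present; 0 new (none)
  "btvmqmiyb" → prefix "b" already present; 8 new (t, v, m, q, m, i, y, b)
  "nqgbgcehc" → prefix "nqgb" already present; 5 new (g, c, e, h, c)
Total nodes = 2 + 5 + 8 + 2 + 0 + 8 + 5 = 30

30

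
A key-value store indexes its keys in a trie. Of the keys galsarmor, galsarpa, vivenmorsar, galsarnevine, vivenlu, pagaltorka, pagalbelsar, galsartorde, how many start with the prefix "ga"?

Walk to "ga"; the words in its subtree are exactly those with that prefix.
Matches: "galsarmor", "galsarnevine", "galsarpa", "galsartorde"
Count: 4

4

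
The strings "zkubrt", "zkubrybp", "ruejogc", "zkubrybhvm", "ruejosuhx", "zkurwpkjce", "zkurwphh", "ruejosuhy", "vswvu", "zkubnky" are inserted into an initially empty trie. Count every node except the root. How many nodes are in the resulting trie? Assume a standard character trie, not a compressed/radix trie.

41

Count nodes per top-level branch (shared prefixes stored once):
  'r'-branch (ruejogc, ruejosuhx, ruejosuhy): 12 nodes
  'v'-branch (vswvu): 5 nodes
  'z'-branch (zkubnky, zkubrt, zkubrybhvm, zkubrybp, zkurwphh, zkurwpkjce): 24 nodes
Sum: 41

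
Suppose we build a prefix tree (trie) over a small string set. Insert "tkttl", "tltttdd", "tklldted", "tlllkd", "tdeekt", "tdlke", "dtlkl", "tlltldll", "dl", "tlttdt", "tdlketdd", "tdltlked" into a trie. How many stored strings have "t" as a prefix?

10

Walk to "t"; the words in its subtree are exactly those with that prefix.
Words under "t": tdeekt, tdlke, tdlketdd, tdltlked, tklldted, tkttl, tlllkd, tlltldll, tlttdt, tltttdd
Count: 10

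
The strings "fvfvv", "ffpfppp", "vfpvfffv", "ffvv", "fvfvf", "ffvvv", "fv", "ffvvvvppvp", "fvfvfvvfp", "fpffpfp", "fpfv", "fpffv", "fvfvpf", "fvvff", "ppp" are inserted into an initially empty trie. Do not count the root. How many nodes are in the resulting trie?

48

Insert word by word; a character creates a node only if that edge doesn't already exist:
  "fvfvv" → 5 new (f, v, f, v, v)
  "ffpfppp" → prefix "f" already present; 6 new (f, p, f, p, p, p)
  "vfpvfffv" → 8 new (v, f, p, v, f, f, f, v)
  "ffvv" → prefix "ff" already present; 2 new (v, v)
  "fvfvf" → prefix "fvfv" already present; 1 new (f)
  "ffvvv" → prefix "ffvv" already present; 1 new (v)
  "fv" → prefix "fv" already present; 0 new (none)
  "ffvvvvppvp" → prefix "ffvvv" already present; 5 new (v, p, p, v, p)
  "fvfvfvvfp" → prefix "fvfvf" already present; 4 new (v, v, f, p)
  "fpffpfp" → prefix "f" already present; 6 new (p, f, f, p, f, p)
  "fpfv" → prefix "fpf" already present; 1 new (v)
  "fpffv" → prefix "fpff" already present; 1 new (v)
  "fvfvpf" → prefix "fvfv" already present; 2 new (p, f)
  "fvvff" → prefix "fv" already present; 3 new (v, f, f)
  "ppp" → 3 new (p, p, p)
Total nodes = 5 + 6 + 8 + 2 + 1 + 1 + 0 + 5 + 4 + 6 + 1 + 1 + 2 + 3 + 3 = 48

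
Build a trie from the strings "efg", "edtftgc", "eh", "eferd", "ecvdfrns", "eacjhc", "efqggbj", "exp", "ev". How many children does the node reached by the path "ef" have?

Follow the path "ef" to its node, then look at its outgoing edges.
Distinct next characters after "ef": e, g, q.
That node has 3 child edges.

3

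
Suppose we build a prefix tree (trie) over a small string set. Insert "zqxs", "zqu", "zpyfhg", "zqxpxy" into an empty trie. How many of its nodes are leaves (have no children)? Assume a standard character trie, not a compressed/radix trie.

4

A leaf is a node with no children — equivalently, the end of a word that is not a proper prefix of any other stored word.
Those words: "zpyfhg", "zqu", "zqxpxy", "zqxs"
Leaf count: 4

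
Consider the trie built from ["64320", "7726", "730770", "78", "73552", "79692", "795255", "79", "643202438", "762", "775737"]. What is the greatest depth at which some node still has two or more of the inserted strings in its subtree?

5

Equivalently: take the maximum, over all pairs, of their longest common prefix length.
e.g. "64320" and "643202438" share the prefix "64320" of length 5; no pair shares a longer one.
Longest shared-prefix length: 5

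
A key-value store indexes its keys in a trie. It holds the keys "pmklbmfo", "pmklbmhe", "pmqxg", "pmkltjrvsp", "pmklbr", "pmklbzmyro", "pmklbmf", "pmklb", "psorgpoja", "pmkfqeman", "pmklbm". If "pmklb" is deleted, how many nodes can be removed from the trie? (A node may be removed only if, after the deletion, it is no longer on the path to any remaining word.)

A node on "pmklb"'s path can go only if nothing else ends at it or branches off below it.
Every node on "pmklb" is still needed (e.g. by "pmklbmfo"), so nothing is freed.
Nodes removed: 0

0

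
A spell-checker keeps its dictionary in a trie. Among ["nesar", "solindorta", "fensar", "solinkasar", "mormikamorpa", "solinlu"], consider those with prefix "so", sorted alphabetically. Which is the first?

solindorta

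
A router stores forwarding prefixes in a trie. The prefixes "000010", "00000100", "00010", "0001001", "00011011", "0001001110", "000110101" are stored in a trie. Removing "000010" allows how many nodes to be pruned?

A node on "000010"'s path can go only if nothing else ends at it or branches off below it.
The suffix "10" (2 nodes) is used only by "000010"; the node for "0000" still has the child "0", so pruning stops there.
Nodes removed: 2

2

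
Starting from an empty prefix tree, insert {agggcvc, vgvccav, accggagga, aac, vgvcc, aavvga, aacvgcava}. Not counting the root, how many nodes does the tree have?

Trace insertions, counting only characters that open a new branch:
  "agggcvc" → 7 new (a, g, g, g, c, v, c)
  "vgvccav" → 7 new (v, g, v, c, c, a, v)
  "accggagga" → prefix "a" already present; 8 new (c, c, g, g, a, g, g, a)
  "aac" → prefix "a" already present; 2 new (a, c)
  "vgvcc" → prefix "vgvcc" already present; 0 new (none)
  "aavvga" → prefix "aa" already present; 4 new (v, v, g, a)
  "aacvgcava" → prefix "aac" already present; 6 new (v, g, c, a, v, a)
Total nodes = 7 + 7 + 8 + 2 + 0 + 4 + 6 = 34

34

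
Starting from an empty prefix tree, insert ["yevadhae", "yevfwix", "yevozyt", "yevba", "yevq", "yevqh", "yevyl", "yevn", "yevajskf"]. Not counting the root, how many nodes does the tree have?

27

Insert word by word; a character creates a node only if that edge doesn't already exist:
  "yevadhae" → 8 new (y, e, v, a, d, h, a, e)
  "yevfwix" → prefix "yev" already present; 4 new (f, w, i, x)
  "yevozyt" → prefix "yev" already present; 4 new (o, z, y, t)
  "yevba" → prefix "yev" already present; 2 new (b, a)
  "yevq" → prefix "yev" already present; 1 new (q)
  "yevqh" → prefix "yevq" already present; 1 new (h)
  "yevyl" → prefix "yev" already present; 2 new (y, l)
  "yevn" → prefix "yev" already present; 1 new (n)
  "yevajskf" → prefix "yeva" already present; 4 new (j, s, k, f)
Total nodes = 8 + 4 + 4 + 2 + 1 + 1 + 2 + 1 + 4 = 27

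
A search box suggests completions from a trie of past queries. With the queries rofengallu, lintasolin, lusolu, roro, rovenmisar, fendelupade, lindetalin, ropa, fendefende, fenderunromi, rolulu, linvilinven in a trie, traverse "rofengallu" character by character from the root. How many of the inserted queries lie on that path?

Walk "rofengallu" from the root; an end-of-word marker is hit whenever a stored word is a prefix of "rofengallu".
Prefixes of the query that are stored words: "rofengallu"
Count: 1

1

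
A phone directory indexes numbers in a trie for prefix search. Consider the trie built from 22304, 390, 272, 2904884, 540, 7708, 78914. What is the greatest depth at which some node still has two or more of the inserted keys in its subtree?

The deepest shared node is where two words last agree before diverging.
e.g. "22304" and "272" share the prefix "2" of length 1; no pair shares a longer one.
Longest shared-prefix length: 1

1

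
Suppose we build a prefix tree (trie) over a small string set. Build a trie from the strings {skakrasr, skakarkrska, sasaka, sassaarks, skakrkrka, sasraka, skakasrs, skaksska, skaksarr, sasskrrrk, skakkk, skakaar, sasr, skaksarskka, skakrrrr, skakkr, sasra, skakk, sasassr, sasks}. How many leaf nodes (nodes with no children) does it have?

17

Leaves are exactly the stored words that no other stored word extends.
Those words: "sasaka", "sasassr", "sasks", "sasraka", "sassaarks", "sasskrrrk", "skakaar", "skakarkrska", "skakasrs", "skakkk", "skakkr", "skakrasr", "skakrkrka", "skakrrrr", "skaksarr", "skaksarskka", "skaksska"
Leaf count: 17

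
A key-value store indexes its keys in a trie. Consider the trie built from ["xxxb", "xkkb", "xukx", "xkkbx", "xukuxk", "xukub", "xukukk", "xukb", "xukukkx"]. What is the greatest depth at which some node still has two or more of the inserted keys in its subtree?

6

Look for the deepest trie node that still has at least two words in its subtree.
e.g. "xukukk" and "xukukkx" share the prefix "xukukk" of length 6; no pair shares a longer one.
Longest shared-prefix length: 6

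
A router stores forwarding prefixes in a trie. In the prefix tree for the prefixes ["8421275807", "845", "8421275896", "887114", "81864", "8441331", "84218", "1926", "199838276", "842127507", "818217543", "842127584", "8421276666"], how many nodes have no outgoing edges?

13

Leaves are exactly the stored words that no other stored word extends.
Those words: "1926", "199838276", "818217543", "81864", "842127507", "8421275807", "842127584", "8421275896", "8421276666", "84218", "8441331", "845", "887114"
Leaf count: 13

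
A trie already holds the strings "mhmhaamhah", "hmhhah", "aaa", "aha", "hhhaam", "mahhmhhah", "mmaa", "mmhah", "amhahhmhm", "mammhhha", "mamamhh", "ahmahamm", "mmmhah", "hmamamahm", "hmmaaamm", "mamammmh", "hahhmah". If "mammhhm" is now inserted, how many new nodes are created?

1

The longest prefix of "mammhhm" already in the trie is "mammhh" (length 6).
New nodes needed: |"mammhhm"| − 6 = 7 − 6 = 1.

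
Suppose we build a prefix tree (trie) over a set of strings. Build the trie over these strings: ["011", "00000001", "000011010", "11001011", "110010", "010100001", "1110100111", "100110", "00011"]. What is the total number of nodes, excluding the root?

45

For each word, the new-node count is its length minus the longest prefix already in the trie:
  "011" → 3 new (0, 1, 1)
  "00000001" → prefix "0" already present; 7 new (0, 0, 0, 0, 0, 0, 1)
  "000011010" → prefix "0000" already present; 5 new (1, 1, 0, 1, 0)
  "11001011" → 8 new (1, 1, 0, 0, 1, 0, 1, 1)
  "110010" → prefix "110010" already present; 0 new (none)
  "010100001" → prefix "01" already present; 7 new (0, 1, 0, 0, 0, 0, 1)
  "1110100111" → prefix "11" already present; 8 new (1, 0, 1, 0, 0, 1, 1, 1)
  "100110" → prefix "1" already present; 5 new (0, 0, 1, 1, 0)
  "00011" → prefix "000" already present; 2 new (1, 1)
Total nodes = 3 + 7 + 5 + 8 + 0 + 7 + 8 + 5 + 2 = 45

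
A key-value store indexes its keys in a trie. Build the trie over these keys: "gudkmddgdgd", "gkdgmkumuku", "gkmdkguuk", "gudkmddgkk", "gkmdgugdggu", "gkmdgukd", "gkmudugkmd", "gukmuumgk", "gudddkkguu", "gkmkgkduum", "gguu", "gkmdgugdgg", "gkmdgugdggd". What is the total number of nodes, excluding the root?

Count nodes per top-level branch (shared prefixes stored once):
  'g'-branch (gguu, gkdgmkumuku, gkmdgugdgg, gkmdgugdggd, gkmdgugdggu, gkmdgukd, gkmdkguuk, gkmkgkduum, gkmudugkmd, gudddkkguu, gudkmddgdgd, gudkmddgkk, gukmuumgk): 71 nodes
Sum: 71

71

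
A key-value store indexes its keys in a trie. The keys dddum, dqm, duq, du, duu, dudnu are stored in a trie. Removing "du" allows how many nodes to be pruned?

Walk "du" from the leaf back toward the root, removing each node that no remaining word uses.
Every node on "du" is still needed (e.g. by "duq"), so nothing is freed.
Nodes removed: 0

0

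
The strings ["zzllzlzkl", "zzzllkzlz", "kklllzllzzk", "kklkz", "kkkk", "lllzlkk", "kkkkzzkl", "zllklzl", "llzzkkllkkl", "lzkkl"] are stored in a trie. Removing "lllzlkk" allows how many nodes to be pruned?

A node on "lllzlkk"'s path can go only if nothing else ends at it or branches off below it.
The suffix "lzlkk" (5 nodes) is used only by "lllzlkk"; the node for "ll" still has the child "z", so pruning stops there.
Nodes removed: 5

5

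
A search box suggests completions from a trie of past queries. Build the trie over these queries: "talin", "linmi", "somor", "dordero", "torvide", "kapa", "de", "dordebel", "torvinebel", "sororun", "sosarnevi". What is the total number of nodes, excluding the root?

53

Count nodes per top-level branch (shared prefixes stored once):
  'd'-branch (de, dordebel, dordero): 11 nodes
  'k'-branch (kapa): 4 nodes
  'l'-branch (linmi): 5 nodes
  's'-branch (somor, sororun, sosarnevi): 17 nodes
  't'-branch (talin, torvide, torvinebel): 16 nodes
Sum: 53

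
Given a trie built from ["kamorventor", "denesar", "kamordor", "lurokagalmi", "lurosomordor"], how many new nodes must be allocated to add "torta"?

5

No existing word starts with "t", so every character of "torta" needs a new node.
5 − 0 = 5 new nodes.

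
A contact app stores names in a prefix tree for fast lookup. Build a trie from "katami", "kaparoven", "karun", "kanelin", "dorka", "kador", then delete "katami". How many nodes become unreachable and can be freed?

A node on "katami"'s path can go only if nothing else ends at it or branches off below it.
The suffix "tami" (4 nodes) is used only by "katami"; the node for "ka" still has the child "p", so pruning stops there.
Nodes removed: 4

4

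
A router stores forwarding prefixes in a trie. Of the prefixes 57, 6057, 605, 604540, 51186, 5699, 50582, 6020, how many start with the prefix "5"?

4

Traverse to the node for "5", then collect every word in that subtree.
Matches: "50582", "51186", "5699", "57"
Count: 4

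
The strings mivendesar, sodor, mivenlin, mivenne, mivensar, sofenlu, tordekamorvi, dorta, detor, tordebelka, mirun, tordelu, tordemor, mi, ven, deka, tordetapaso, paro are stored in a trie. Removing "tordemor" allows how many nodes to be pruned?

After clearing the end-marker at "tordemor", prune upward until reaching a node still needed by another word.
The suffix "mor" (3 nodes) is used only by "tordemor"; the node for "torde" still has the child "k", so pruning stops there.
Nodes removed: 3

3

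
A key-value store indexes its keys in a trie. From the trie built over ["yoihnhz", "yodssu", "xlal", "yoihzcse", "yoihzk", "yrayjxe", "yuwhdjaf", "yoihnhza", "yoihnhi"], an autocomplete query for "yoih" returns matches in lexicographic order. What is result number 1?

DFS of the "yoih" subtree visits, in order: "yoihnhi", "yoihnhz", "yoihnhza", "yoihzcse", "yoihzk"
The 1st is yoihnhi.

yoihnhi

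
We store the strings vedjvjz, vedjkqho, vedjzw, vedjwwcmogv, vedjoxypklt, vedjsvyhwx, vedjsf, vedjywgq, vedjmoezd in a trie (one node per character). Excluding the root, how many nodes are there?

For each word, the new-node count is its length minus the longest prefix already in the trie:
  "vedjvjz" → 7 new (v, e, d, j, v, j, z)
  "vedjkqho" → prefix "vedj" already present; 4 new (k, q, h, o)
  "vedjzw" → prefix "vedj" already present; 2 new (z, w)
  "vedjwwcmogv" → prefix "vedj" already present; 7 new (w, w, c, m, o, g, v)
  "vedjoxypklt" → prefix "vedj" already present; 7 new (o, x, y, p, k, l, t)
  "vedjsvyhwx" → prefix "vedj" already present; 6 new (s, v, y, h, w, x)
  "vedjsf" → prefix "vedjs" already present; 1 new (f)
  "vedjywgq" → prefix "vedj" already present; 4 new (y, w, g, q)
  "vedjmoezd" → prefix "vedj" already present; 5 new (m, o, e, z, d)
Total nodes = 7 + 4 + 2 + 7 + 7 + 6 + 1 + 4 + 5 = 43

43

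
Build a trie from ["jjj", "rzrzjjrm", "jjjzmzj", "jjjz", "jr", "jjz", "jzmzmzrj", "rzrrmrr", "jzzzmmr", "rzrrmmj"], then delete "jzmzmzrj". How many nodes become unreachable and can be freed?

A node on "jzmzmzrj"'s path can go only if nothing else ends at it or branches off below it.
The suffix "mzmzrj" (6 nodes) is used only by "jzmzmzrj"; the node for "jz" still has the child "z", so pruning stops there.
Nodes removed: 6

6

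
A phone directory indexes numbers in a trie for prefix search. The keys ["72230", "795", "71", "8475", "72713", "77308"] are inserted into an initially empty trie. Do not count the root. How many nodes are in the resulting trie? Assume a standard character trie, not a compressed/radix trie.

Count nodes per top-level branch (shared prefixes stored once):
  '7'-branch (71, 72230, 72713, 77308, 795): 15 nodes
  '8'-branch (8475): 4 nodes
Sum: 19

19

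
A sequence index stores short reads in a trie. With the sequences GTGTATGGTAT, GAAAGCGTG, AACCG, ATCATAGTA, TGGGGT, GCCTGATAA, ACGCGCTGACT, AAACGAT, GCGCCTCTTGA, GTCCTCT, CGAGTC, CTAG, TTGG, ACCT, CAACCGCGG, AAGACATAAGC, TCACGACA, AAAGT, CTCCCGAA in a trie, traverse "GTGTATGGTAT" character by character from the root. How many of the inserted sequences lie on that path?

1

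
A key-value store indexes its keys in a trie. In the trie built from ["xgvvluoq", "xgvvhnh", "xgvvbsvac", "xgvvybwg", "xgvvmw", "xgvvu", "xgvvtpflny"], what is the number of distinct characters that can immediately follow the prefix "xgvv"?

Walk "xgvv" from the root, arriving at one node.
Characters that immediately follow "xgvv" among the stored strings: {b, h, l, m, t, u, y}.
That node has 7 child edges.

7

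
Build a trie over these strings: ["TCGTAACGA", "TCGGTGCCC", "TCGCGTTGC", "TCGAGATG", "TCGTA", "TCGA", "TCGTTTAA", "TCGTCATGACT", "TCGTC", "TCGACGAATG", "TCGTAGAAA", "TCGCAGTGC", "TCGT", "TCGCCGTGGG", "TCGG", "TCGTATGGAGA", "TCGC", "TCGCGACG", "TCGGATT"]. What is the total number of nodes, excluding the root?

For each word, the new-node count is its length minus the longest prefix already in the trie:
  "TCGTAACGA" → 9 new (T, C, G, T, A, A, C, G, A)
  "TCGGTGCCC" → prefix "TCG" already present; 6 new (G, T, G, C, C, C)
  "TCGCGTTGC" → prefix "TCG" already present; 6 new (C, G, T, T, G, C)
  "TCGAGATG" → prefix "TCG" already present; 5 new (A, G, A, T, G)
  "TCGTA" → prefix "TCGTA" already present; 0 new (none)
  "TCGA" → prefix "TCGA" already present; 0 new (none)
  "TCGTTTAA" → prefix "TCGT" already present; 4 new (T, T, A, A)
  "TCGTCATGACT" → prefix "TCGT" already present; 7 new (C, A, T, G, A, C, T)
  "TCGTC" → prefix "TCGTC" already present; 0 new (none)
  "TCGACGAATG" → prefix "TCGA" already present; 6 new (C, G, A, A, T, G)
  "TCGTAGAAA" → prefix "TCGTA" already present; 4 new (G, A, A, A)
  "TCGCAGTGC" → prefix "TCGC" already present; 5 new (A, G, T, G, C)
  "TCGT" → prefix "TCGT" already present; 0 new (none)
  "TCGCCGTGGG" → prefix "TCGC" already present; 6 new (C, G, T, G, G, G)
  "TCGG" → prefix "TCGG" already present; 0 new (none)
  "TCGTATGGAGA" → prefix "TCGTA" already present; 6 new (T, G, G, A, G, A)
  "TCGC" → prefix "TCGC" already present; 0 new (none)
  "TCGCGACG" → prefix "TCGCG" already present; 3 new (A, C, G)
  "TCGGATT" → prefix "TCGG" already present; 3 new (A, T, T)
Total nodes = 9 + 6 + 6 + 5 + 0 + 0 + 4 + 7 + 0 + 6 + 4 + 5 + 0 + 6 + 0 + 6 + 0 + 3 + 3 = 70

70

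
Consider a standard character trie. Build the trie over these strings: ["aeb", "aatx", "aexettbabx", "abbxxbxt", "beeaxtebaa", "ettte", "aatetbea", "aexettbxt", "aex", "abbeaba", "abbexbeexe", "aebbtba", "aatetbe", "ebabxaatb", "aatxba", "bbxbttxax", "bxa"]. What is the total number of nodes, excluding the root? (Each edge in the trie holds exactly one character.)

77

For each word, the new-node count is its length minus the longest prefix already in the trie:
  "aeb" → 3 new (a, e, b)
  "aatx" → prefix "a" already present; 3 new (a, t, x)
  "aexettbabx" → prefix "ae" already present; 8 new (x, e, t, t, b, a, b, x)
  "abbxxbxt" → prefix "a" already present; 7 new (b, b, x, x, b, x, t)
  "beeaxtebaa" → 10 new (b, e, e, a, x, t, e, b, a, a)
  "ettte" → 5 new (e, t, t, t, e)
  "aatetbea" → prefix "aat" already present; 5 new (e, t, b, e, a)
  "aexettbxt" → prefix "aexettb" already present; 2 new (x, t)
  "aex" → prefix "aex" already present; 0 new (none)
  "abbeaba" → prefix "abb" already present; 4 new (e, a, b, a)
  "abbexbeexe" → prefix "abbe" already present; 6 new (x, b, e, e, x, e)
  "aebbtba" → prefix "aeb" already present; 4 new (b, t, b, a)
  "aatetbe" → prefix "aatetbe" already present; 0 new (none)
  "ebabxaatb" → prefix "e" already present; 8 new (b, a, b, x, a, a, t, b)
  "aatxba" → prefix "aatx" already present; 2 new (b, a)
  "bbxbttxax" → prefix "b" already present; 8 new (b, x, b, t, t, x, a, x)
  "bxa" → prefix "b" already present; 2 new (x, a)
Total nodes = 3 + 3 + 8 + 7 + 10 + 5 + 5 + 2 + 0 + 4 + 6 + 4 + 0 + 8 + 2 + 8 + 2 = 77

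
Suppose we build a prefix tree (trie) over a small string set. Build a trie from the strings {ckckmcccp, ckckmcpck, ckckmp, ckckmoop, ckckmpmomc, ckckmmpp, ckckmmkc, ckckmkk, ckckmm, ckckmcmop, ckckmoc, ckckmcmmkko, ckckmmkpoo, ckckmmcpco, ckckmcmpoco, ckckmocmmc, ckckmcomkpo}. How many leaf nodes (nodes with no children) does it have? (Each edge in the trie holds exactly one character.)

A leaf is a node with no children — equivalently, the end of a word that is not a proper prefix of any other stored word.
Those words: "ckckmcccp", "ckckmcmmkko", "ckckmcmop", "ckckmcmpoco", "ckckmcomkpo", "ckckmcpck", "ckckmkk", "ckckmmcpco", "ckckmmkc", "ckckmmkpoo", "ckckmmpp", "ckckmocmmc", "ckckmoop", "ckckmpmomc"
Leaf count: 14

14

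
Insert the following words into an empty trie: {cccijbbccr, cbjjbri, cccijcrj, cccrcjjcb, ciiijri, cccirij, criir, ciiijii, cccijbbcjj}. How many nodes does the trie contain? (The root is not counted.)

42

Trace insertions, counting only characters that open a new branch:
  "cccijbbccr" → 10 new (c, c, c, i, j, b, b, c, c, r)
  "cbjjbri" → prefix "c" already present; 6 new (b, j, j, b, r, i)
  "cccijcrj" → prefix "cccij" already present; 3 new (c, r, j)
  "cccrcjjcb" → prefix "ccc" already present; 6 new (r, c, j, j, c, b)
  "ciiijri" → prefix "c" already present; 6 new (i, i, i, j, r, i)
  "cccirij" → prefix "ccci" already present; 3 new (r, i, j)
  "criir" → prefix "c" already present; 4 new (r, i, i, r)
  "ciiijii" → prefix "ciiij" already present; 2 new (i, i)
  "cccijbbcjj" → prefix "cccijbbc" already present; 2 new (j, j)
Total nodes = 10 + 6 + 3 + 6 + 6 + 3 + 4 + 2 + 2 = 42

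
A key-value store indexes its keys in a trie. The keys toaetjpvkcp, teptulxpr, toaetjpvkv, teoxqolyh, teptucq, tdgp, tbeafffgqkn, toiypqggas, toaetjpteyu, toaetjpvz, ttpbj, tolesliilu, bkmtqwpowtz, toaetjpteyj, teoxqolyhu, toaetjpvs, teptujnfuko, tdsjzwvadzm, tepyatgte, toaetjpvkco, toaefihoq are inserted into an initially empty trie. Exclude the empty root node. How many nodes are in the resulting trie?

108

Count nodes per top-level branch (shared prefixes stored once):
  'b'-branch (bkmtqwpowtz): 11 nodes
  't'-branch (tbeafffgqkn, tdgp, tdsjzwvadzm, teoxqolyh, teoxqolyhu, teptucq, teptujnfuko, teptulxpr, tepyatgte, toaefihoq, toaetjpteyj, toaetjpteyu, toaetjpvkco, toaetjpvkcp, toaetjpvkv, toaetjpvs, toaetjpvz, toiypqggas, tolesliilu, ttpbj): 97 nodes
Sum: 108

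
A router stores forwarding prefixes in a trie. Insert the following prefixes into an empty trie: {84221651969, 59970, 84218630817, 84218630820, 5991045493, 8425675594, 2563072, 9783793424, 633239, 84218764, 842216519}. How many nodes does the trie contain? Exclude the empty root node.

66

Count nodes per top-level branch (shared prefixes stored once):
  '2'-branch (2563072): 7 nodes
  '5'-branch (5991045493, 59970): 12 nodes
  '6'-branch (633239): 6 nodes
  '8'-branch (84218630817, 84218630820, 84218764, 842216519, 84221651969, 8425675594): 31 nodes
  '9'-branch (9783793424): 10 nodes
Sum: 66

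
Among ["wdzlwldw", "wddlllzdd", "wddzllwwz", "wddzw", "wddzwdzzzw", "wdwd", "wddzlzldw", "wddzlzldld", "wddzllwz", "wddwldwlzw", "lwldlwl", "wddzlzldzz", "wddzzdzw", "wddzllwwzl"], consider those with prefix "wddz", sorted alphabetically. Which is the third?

wddzllwz

Filter for "wddz…" and sort: "wddzllwwz", "wddzllwwzl", "wddzllwz", "wddzlzldld", "wddzlzldw", "wddzlzldzz", "wddzw", "wddzwdzzzw", "wddzzdzw"
Position 3: wddzllwz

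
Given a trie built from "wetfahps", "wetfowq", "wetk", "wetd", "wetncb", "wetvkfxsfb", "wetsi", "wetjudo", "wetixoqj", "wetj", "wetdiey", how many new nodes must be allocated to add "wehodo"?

The longest prefix of "wehodo" already in the trie is "we" (length 2).
New nodes needed: |"wehodo"| − 2 = 6 − 2 = 4.

4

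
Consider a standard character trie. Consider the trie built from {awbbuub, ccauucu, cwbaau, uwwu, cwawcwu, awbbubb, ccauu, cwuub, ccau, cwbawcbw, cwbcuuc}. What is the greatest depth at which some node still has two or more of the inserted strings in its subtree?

Equivalently: take the maximum, over all pairs, of their longest common prefix length.
e.g. "awbbubb" and "awbbuub" share the prefix "awbbu" of length 5; no pair shares a longer one.
Longest shared-prefix length: 5

5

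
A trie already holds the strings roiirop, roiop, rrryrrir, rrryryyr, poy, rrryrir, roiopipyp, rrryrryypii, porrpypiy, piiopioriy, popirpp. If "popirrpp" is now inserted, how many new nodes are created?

The longest prefix of "popirrpp" already in the trie is "popir" (length 5).
So 8 − 5 = 3 new nodes.

3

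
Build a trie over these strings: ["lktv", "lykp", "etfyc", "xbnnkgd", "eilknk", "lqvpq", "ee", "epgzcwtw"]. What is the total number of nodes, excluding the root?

36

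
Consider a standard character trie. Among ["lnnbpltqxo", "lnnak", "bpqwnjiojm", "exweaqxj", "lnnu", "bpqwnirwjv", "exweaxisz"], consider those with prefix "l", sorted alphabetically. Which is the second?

lnnbpltqxo

DFS of the "l" subtree visits, in order: "lnnak", "lnnbpltqxo", "lnnu"
Position 2: lnnbpltqxo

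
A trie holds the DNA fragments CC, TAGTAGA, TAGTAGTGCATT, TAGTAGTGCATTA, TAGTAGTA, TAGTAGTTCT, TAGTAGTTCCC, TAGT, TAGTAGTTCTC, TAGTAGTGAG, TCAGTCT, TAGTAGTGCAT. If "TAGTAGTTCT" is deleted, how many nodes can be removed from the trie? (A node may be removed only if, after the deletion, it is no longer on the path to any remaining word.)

0

A node on "TAGTAGTTCT"'s path can go only if nothing else ends at it or branches off below it.
Every node on "TAGTAGTTCT" is still needed (e.g. by "TAGTAGTTCTC"), so nothing is freed.
Nodes removed: 0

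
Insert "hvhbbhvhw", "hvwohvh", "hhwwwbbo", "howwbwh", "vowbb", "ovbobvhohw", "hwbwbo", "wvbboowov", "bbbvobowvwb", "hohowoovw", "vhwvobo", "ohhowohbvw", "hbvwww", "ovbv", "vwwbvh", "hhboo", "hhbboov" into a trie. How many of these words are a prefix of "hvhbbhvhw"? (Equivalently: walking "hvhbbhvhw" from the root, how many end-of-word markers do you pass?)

1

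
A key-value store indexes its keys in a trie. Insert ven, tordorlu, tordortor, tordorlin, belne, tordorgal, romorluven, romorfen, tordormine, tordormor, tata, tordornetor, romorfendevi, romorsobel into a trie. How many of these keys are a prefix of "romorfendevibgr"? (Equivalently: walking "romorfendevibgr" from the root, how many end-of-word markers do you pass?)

2

Check each prefix of "romorfendevibgr" against the stored set — each match is an end-marker on the path.
Prefixes of the query that are stored words: "romorfen", "romorfendevi"
Count: 2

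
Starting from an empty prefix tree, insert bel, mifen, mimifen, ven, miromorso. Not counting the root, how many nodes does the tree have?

Trace insertions, counting only characters that open a new branch:
  "bel" → 3 new (b, e, l)
  "mifen" → 5 new (m, i, f, e, n)
  "mimifen" → prefix "mi" already present; 5 new (m, i, f, e, n)
  "ven" → 3 new (v, e, n)
  "miromorso" → prefix "mi" already present; 7 new (r, o, m, o, r, s, o)
Total nodes = 3 + 5 + 5 + 3 + 7 = 23

23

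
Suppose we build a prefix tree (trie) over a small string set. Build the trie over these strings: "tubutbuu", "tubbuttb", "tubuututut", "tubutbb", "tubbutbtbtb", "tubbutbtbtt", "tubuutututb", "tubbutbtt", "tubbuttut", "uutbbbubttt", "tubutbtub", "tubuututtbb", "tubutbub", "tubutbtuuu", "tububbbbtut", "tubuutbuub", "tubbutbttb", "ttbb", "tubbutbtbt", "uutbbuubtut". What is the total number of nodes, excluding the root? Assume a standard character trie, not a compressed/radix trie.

71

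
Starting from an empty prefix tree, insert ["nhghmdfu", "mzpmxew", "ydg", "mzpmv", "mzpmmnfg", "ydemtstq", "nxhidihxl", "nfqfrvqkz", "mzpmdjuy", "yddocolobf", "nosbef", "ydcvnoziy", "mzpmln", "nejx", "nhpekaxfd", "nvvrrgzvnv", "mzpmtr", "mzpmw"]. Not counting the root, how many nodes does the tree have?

For each word, the new-node count is its length minus the longest prefix already in the trie:
  "nhghmdfu" → 8 new (n, h, g, h, m, d, f, u)
  "mzpmxew" → 7 new (m, z, p, m, x, e, w)
  "ydg" → 3 new (y, d, g)
  "mzpmv" → prefix "mzpm" already present; 1 new (v)
  "mzpmmnfg" → prefix "mzpm" already present; 4 new (m, n, f, g)
  "ydemtstq" → prefix "yd" already present; 6 new (e, m, t, s, t, q)
  "nxhidihxl" → prefix "n" already present; 8 new (x, h, i, d, i, h, x, l)
  "nfqfrvqkz" → prefix "n" already present; 8 new (f, q, f, r, v, q, k, z)
  "mzpmdjuy" → prefix "mzpm" already present; 4 new (d, j, u, y)
  "yddocolobf" → prefix "yd" already present; 8 new (d, o, c, o, l, o, b, f)
  "nosbef" → prefix "n" already present; 5 new (o, s, b, e, f)
  "ydcvnoziy" → prefix "yd" already present; 7 new (c, v, n, o, z, i, y)
  "mzpmln" → prefix "mzpm" already present; 2 new (l, n)
  "nejx" → prefix "n" already present; 3 new (e, j, x)
  "nhpekaxfd" → prefix "nh" already present; 7 new (p, e, k, a, x, f, d)
  "nvvrrgzvnv" → prefix "n" already present; 9 new (v, v, r, r, g, z, v, n, v)
  "mzpmtr" → prefix "mzpm" already present; 2 new (t, r)
  "mzpmw" → prefix "mzpm" already present; 1 new (w)
Total nodes = 8 + 7 + 3 + 1 + 4 + 6 + 8 + 8 + 4 + 8 + 5 + 7 + 2 + 3 + 7 + 9 + 2 + 1 = 93

93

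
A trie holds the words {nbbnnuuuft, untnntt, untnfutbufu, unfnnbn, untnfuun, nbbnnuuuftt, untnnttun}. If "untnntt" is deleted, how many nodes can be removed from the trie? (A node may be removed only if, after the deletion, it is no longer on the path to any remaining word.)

A node on "untnntt"'s path can go only if nothing else ends at it or branches off below it.
Every node on "untnntt" is still needed (e.g. by "untnnttun"), so nothing is freed.
Nodes removed: 0

0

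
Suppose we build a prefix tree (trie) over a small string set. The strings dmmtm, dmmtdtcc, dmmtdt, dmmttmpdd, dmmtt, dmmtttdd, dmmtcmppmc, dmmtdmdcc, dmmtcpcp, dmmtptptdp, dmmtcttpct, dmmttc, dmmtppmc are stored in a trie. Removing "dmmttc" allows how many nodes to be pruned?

Walk "dmmttc" from the leaf back toward the root, removing each node that no remaining word uses.
The suffix "c" (1 node) is used only by "dmmttc"; the node for "dmmtt" still has the child "m", so pruning stops there.
Nodes removed: 1

1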